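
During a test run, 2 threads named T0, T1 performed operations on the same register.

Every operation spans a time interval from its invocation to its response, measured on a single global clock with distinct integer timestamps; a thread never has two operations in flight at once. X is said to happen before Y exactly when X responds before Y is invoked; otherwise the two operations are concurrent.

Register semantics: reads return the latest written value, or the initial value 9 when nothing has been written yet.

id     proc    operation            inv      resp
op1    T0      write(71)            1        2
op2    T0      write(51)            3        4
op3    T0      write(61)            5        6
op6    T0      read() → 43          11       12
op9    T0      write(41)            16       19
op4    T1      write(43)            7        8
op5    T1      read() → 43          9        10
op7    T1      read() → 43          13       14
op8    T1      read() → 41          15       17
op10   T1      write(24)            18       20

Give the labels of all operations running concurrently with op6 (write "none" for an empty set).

op6 spans [11,12]: anything still running between times 11 and 12 counts as concurrent
op1 [1,2]: before
op2 [3,4]: before
op3 [5,6]: before
op4 [7,8]: before
op5 [9,10]: before
op7 [13,14]: after
op8 [15,17]: after
op9 [16,19]: after
op10 [18,20]: after

none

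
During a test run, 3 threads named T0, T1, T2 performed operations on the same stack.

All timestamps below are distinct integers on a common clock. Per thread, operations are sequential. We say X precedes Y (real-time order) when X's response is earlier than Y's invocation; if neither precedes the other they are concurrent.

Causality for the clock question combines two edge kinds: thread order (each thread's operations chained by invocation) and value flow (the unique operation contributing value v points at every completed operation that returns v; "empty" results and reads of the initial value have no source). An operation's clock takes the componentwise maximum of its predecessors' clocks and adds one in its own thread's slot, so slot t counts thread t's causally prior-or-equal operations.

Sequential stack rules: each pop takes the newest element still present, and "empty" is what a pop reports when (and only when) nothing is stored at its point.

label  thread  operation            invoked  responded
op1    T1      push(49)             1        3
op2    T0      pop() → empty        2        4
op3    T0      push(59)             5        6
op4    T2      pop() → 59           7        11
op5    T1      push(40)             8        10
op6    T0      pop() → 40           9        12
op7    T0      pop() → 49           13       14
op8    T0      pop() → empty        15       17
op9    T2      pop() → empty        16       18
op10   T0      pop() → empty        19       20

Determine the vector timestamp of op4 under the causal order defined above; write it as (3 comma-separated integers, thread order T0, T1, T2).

(2, 0, 1)

no predecessors for op1 (invoked 1): T1 increments from zero → (0, 1, 0)
no predecessors for op2 (invoked 2): T0 increments from zero → (1, 0, 0)
from VC(op1)=(0, 1, 0), op5 (invoked 8) maxes components and bumps T1 → (0, 2, 0)
from VC(op2)=(1, 0, 0), op3 (invoked 5) maxes components and bumps T0 → (2, 0, 0)
from VC(op3)=(2, 0, 0), op4 (invoked 7) maxes components and bumps T2 → (2, 0, 1)
from VC(op4)=(2, 0, 1), op9 (invoked 16) maxes components and bumps T2 → (2, 0, 2)
from VC(op3)=(2, 0, 0), VC(op5)=(0, 2, 0), op6 (invoked 9) maxes components and bumps T0 → (3, 2, 0)
from VC(op1)=(0, 1, 0), VC(op6)=(3, 2, 0), op7 (invoked 13) maxes components and bumps T0 → (4, 2, 0)
from VC(op7)=(4, 2, 0), op8 (invoked 15) maxes components and bumps T0 → (5, 2, 0)
from VC(op8)=(5, 2, 0), op10 (invoked 19) maxes components and bumps T0 → (6, 2, 0)
target: VC(op4) = (2, 0, 1)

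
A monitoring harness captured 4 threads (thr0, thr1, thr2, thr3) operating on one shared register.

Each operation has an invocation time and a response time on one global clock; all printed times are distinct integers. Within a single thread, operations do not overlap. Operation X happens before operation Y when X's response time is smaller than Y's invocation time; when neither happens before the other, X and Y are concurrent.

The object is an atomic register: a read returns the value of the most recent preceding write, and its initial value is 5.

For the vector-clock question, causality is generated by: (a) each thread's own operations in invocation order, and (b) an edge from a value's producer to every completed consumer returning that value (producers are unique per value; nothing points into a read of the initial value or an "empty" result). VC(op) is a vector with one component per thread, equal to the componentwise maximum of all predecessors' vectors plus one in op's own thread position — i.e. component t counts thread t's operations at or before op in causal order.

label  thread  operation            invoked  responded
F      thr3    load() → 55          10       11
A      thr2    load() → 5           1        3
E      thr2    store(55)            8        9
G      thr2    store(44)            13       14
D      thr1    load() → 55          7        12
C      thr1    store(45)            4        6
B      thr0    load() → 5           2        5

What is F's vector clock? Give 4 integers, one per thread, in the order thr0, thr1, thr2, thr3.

(0, 0, 2, 1)

invoked at 1, A has no predecessors; its own thr2 bump gives (0, 0, 1, 0)
invoked at 4, C has no predecessors; its own thr1 bump gives (0, 1, 0, 0)
invoked at 2, B has no predecessors; its own thr0 bump gives (1, 0, 0, 0)
E (invocation 8): componentwise max over VC(A)=(0, 0, 1, 0), +1 at thr2, giving (0, 0, 2, 0)
F (invocation 10): componentwise max over VC(E)=(0, 0, 2, 0), +1 at thr3, giving (0, 0, 2, 1)
G (invocation 13): componentwise max over VC(E)=(0, 0, 2, 0), +1 at thr2, giving (0, 0, 3, 0)
D (invocation 7): componentwise max over VC(C)=(0, 1, 0, 0), VC(E)=(0, 0, 2, 0), +1 at thr1, giving (0, 2, 2, 0)
target: VC(F) = (0, 0, 2, 1)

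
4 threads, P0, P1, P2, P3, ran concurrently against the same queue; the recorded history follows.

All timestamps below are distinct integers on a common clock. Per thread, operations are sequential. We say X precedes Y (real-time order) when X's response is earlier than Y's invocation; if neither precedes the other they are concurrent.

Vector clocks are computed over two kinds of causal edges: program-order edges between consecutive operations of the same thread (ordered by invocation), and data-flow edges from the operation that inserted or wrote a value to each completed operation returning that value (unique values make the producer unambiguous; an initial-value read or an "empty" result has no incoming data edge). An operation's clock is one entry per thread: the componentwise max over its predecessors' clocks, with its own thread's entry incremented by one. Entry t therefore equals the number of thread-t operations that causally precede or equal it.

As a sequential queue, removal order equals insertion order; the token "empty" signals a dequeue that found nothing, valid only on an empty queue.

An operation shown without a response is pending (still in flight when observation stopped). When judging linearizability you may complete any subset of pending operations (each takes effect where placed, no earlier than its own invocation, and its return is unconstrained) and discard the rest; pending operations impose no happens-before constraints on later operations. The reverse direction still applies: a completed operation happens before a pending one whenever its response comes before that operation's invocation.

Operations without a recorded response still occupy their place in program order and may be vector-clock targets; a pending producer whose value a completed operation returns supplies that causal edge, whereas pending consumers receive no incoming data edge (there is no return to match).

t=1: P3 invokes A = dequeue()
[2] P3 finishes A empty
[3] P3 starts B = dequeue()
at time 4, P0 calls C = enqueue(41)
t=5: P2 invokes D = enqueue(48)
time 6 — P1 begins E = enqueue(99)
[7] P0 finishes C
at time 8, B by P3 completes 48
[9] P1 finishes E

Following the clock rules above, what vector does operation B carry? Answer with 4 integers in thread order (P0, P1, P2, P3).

(0, 0, 1, 2)

root op A, invoked 1: fresh clock plus P3's own tick → (0, 0, 0, 1)
root op D, invoked 5: fresh clock plus P2's own tick → (0, 0, 1, 0)
root op E, invoked 6: fresh clock plus P1's own tick → (0, 1, 0, 0)
root op C, invoked 4: fresh clock plus P0's own tick → (1, 0, 0, 0)
VC(B, invoked at 3): max of VC(A)=(0, 0, 0, 1), VC(D)=(0, 0, 1, 0), then +1 on thread P3 → (0, 0, 1, 2)
target: VC(B) = (0, 0, 1, 2)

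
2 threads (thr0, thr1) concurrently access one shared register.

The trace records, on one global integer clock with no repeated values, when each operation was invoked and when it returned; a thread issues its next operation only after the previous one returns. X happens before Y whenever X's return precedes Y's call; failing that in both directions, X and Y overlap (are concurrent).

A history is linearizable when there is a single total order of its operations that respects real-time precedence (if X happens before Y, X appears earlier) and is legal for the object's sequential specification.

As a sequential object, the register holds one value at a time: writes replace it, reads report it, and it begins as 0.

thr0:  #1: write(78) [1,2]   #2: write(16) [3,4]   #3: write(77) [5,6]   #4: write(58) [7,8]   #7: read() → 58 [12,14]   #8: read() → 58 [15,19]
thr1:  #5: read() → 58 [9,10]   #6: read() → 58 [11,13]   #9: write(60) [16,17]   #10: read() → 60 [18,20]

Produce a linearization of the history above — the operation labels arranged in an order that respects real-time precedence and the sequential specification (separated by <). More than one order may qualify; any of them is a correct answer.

#1 < #2 < #3 < #4 < #5 < #6 < #7 < #8 < #9 < #10

1. #1 write(78), leaving value 78
2. #2 write(16), leaving value 16
3. #3 write(77), leaving value 77
4. #4 write(58), leaving value 58
5. #5 read() → 58, leaving value 58
6. #6 read() → 58, leaving value 58
7. #7 read() → 58, leaving value 58
8. #8 read() → 58, leaving value 58
9. #9 write(60), leaving value 60
10. #10 read() → 60, leaving value 60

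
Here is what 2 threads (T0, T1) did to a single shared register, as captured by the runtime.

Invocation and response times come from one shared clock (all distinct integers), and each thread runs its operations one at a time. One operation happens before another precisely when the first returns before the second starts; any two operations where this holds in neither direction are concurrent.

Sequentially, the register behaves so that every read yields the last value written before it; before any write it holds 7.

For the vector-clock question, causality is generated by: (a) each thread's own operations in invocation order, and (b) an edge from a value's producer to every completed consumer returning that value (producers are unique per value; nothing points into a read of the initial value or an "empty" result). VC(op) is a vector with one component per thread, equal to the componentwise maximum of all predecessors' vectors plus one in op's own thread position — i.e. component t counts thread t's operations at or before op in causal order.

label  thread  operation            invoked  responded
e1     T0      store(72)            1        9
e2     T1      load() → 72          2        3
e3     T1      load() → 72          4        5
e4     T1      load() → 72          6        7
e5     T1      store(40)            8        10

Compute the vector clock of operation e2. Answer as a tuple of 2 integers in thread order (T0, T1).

VC(e1, invoked at 1): no causal predecessors; +1 on T0 → (1, 0)
VC(e2, invoked at 2): max of VC(e1)=(1, 0), then +1 on thread T1 → (1, 1)
VC(e3, invoked at 4): max of VC(e1)=(1, 0), VC(e2)=(1, 1), then +1 on thread T1 → (1, 2)
VC(e4, invoked at 6): max of VC(e1)=(1, 0), VC(e3)=(1, 2), then +1 on thread T1 → (1, 3)
VC(e5, invoked at 8): max of VC(e4)=(1, 3), then +1 on thread T1 → (1, 4)
target: VC(e2) = (1, 1)

(1, 1)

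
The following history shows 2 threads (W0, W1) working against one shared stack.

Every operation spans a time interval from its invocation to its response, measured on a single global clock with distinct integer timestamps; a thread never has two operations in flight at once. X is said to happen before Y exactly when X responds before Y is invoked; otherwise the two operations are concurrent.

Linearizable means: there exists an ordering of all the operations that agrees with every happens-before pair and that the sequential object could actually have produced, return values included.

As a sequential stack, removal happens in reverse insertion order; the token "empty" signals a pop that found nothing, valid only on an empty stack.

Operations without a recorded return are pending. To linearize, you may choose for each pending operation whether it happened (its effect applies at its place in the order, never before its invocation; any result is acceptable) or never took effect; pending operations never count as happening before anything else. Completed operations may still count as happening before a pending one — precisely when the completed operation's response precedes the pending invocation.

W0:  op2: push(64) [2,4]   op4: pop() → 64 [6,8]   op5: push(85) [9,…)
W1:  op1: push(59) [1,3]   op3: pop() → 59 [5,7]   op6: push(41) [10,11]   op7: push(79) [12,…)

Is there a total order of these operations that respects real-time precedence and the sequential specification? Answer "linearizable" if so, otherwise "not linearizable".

linearizable

witness order: op1, op2, op4, op3, op5, op6
1. op1 push(59), leaving stack <59>
2. op2 push(64), leaving stack <59,64>
3. op4 pop() → 64, leaving stack <59>
4. op3 pop() → 59, leaving stack <>
5. op5 push(85) (pending, included), leaving stack <85>
6. op6 push(41), leaving stack <85,41>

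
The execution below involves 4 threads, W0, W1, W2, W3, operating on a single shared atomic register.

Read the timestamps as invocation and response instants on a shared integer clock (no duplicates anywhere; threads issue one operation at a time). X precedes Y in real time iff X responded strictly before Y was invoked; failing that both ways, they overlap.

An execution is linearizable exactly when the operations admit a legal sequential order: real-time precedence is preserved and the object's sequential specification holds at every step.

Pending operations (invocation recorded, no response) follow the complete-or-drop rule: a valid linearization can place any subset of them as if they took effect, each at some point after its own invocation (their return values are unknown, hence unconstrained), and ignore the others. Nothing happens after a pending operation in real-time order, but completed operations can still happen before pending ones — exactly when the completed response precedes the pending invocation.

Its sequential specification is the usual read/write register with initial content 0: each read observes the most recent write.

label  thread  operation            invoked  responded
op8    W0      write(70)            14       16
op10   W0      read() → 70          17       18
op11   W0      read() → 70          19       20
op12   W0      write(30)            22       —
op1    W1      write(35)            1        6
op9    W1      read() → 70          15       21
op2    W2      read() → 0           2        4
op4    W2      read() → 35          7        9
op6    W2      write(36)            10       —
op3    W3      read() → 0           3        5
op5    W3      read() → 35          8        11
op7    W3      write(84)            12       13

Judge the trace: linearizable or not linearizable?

linearizable

witness order: op2, op3, op1, op4, op5, op6, op7, op8, op9, op10, op11
step 1: op2 read() → 0 — value 0
step 2: op3 read() → 0 — value 0
step 3: op1 write(35) — value 35
step 4: op4 read() → 35 — value 35
step 5: op5 read() → 35 — value 35
step 6: op6 write(36) (pending, included) — value 36
step 7: op7 write(84) — value 84
step 8: op8 write(70) — value 70
step 9: op9 read() → 70 — value 70
step 10: op10 read() → 70 — value 70
step 11: op11 read() → 70 — value 70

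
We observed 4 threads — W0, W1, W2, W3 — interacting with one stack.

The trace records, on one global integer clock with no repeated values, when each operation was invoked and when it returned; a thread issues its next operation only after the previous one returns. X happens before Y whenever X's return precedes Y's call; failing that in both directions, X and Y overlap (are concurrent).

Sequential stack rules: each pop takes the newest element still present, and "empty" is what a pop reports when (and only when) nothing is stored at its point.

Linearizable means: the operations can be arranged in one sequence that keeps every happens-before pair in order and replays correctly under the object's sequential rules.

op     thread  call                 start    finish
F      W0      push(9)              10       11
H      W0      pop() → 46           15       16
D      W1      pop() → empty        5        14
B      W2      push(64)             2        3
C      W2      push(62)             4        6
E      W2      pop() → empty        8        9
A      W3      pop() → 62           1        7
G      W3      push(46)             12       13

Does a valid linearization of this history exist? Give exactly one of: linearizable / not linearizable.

the violation lands at event 14, D's response at time 14: events 1..13 linearize, events 1..14 do not
real-time-consistent orders of the 7 completed operations: 17 — all fail the stack replay
take A, B, C, D, E, F, G: step 1 already fails, because A pop() → 62 cannot occur there
take A, B, C, E, D, F, G: step 1 already fails, because A pop() → 62 cannot occur there

not linearizable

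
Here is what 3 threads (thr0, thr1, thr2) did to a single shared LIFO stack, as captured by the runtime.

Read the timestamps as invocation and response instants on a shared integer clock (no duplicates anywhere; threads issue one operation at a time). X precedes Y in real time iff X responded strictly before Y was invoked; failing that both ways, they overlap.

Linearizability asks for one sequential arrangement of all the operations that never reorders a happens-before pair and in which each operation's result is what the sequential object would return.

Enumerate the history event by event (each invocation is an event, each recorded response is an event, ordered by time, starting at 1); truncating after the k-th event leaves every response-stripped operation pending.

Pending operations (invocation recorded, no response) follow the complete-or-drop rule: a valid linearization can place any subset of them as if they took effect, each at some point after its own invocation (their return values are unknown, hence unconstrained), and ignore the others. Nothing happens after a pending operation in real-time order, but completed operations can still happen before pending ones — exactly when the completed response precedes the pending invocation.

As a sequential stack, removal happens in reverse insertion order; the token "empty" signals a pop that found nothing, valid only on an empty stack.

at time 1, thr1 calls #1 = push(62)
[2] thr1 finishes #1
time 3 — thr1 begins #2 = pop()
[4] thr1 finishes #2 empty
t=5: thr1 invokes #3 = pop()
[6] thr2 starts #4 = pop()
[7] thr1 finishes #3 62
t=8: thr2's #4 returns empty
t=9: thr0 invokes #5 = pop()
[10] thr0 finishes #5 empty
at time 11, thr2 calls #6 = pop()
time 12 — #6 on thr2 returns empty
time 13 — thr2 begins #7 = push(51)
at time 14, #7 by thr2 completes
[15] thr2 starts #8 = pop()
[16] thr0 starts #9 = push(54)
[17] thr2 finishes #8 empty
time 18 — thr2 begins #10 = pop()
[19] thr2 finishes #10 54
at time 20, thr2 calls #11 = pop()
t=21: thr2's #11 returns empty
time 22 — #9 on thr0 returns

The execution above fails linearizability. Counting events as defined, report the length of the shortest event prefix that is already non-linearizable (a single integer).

a valid linearization of events 1..3 exists, for instance #1:
1. #1 push(62), leaving stack <62>
adding event 4 (#2 responds at 4) leaves no legal real-time order
for example #1, #2 fails at step 2: #2 pop() → empty is not legal there

4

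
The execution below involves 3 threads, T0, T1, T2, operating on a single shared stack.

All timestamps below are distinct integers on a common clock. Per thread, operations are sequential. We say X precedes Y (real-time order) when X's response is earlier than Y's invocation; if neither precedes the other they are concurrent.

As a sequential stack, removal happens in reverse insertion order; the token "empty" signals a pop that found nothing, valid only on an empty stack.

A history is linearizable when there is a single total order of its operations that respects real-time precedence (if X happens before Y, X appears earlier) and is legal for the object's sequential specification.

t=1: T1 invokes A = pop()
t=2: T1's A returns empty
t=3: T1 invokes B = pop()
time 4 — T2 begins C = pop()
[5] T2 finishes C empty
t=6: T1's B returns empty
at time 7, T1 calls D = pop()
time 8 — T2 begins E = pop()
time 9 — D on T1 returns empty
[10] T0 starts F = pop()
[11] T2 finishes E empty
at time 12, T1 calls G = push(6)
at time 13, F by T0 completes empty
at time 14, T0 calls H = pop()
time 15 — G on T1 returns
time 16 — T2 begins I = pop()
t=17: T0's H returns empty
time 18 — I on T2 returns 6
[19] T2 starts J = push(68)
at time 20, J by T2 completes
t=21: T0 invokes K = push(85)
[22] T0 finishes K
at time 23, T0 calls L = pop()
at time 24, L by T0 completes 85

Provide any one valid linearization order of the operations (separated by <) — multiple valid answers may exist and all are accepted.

A < B < C < D < E < F < G < I < H < J < K < L

1. A pop() → empty, leaving stack <>
2. B pop() → empty, leaving stack <>
3. C pop() → empty, leaving stack <>
4. D pop() → empty, leaving stack <>
5. E pop() → empty, leaving stack <>
6. F pop() → empty, leaving stack <>
7. G push(6), leaving stack <6>
8. I pop() → 6, leaving stack <>
9. H pop() → empty, leaving stack <>
10. J push(68), leaving stack <68>
11. K push(85), leaving stack <68,85>
12. L pop() → 85, leaving stack <68>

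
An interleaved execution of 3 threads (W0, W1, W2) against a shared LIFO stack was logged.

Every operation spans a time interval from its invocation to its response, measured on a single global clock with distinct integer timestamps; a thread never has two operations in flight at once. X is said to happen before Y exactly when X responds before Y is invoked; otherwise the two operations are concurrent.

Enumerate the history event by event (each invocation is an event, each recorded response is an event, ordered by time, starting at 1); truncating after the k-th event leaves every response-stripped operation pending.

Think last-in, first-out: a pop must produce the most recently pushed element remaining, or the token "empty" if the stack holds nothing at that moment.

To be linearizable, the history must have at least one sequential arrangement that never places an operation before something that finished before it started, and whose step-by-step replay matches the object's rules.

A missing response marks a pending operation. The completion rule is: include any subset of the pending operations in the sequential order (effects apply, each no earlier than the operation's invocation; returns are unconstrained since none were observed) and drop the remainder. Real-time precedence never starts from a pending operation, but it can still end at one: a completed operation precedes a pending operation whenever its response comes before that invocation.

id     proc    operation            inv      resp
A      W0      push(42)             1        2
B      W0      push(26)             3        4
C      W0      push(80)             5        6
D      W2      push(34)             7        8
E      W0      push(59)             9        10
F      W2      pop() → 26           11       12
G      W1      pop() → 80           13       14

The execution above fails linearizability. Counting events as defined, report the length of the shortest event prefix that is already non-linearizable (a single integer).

12

one valid order for events 1..11 is A, B, C, D, E:
step 1: A push(42) — stack <42>
step 2: B push(26) — stack <42,26>
step 3: C push(80) — stack <42,26,80>
step 4: D push(34) — stack <42,26,80,34>
step 5: E push(59) — stack <42,26,80,34,59>
with event 12 included (F responding at time 12), all real-time-consistent orders fail
e.g. A, B, C, D, E, F: illegal at step 6, since F pop() → 26 cannot apply there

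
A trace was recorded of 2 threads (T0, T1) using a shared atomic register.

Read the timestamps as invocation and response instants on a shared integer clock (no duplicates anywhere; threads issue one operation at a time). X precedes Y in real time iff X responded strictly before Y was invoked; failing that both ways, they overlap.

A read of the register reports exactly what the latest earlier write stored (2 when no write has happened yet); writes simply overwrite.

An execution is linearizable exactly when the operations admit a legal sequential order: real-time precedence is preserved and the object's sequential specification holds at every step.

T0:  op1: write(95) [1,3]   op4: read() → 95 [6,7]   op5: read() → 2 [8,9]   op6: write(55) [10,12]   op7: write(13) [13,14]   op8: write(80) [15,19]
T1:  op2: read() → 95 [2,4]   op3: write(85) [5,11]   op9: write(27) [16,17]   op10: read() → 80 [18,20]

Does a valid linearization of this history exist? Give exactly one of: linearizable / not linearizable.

not linearizable

cut after 8 events: linearizable; cut after 9 events (op5 responds, time 9): not linearizable
checked exhaustively: 2 real-time-consistent orders of 4 completed operations, zero legal atomic register replays
every completion of the 1 pending operation (op3) was checked; none linearizes
e.g. op1, op2, op4, op5 (pending dropped): illegal at step 4, since op5 read() → 2 cannot apply there
e.g. op2, op1, op4, op5 (pending dropped): illegal at step 1, since op2 read() → 95 cannot apply there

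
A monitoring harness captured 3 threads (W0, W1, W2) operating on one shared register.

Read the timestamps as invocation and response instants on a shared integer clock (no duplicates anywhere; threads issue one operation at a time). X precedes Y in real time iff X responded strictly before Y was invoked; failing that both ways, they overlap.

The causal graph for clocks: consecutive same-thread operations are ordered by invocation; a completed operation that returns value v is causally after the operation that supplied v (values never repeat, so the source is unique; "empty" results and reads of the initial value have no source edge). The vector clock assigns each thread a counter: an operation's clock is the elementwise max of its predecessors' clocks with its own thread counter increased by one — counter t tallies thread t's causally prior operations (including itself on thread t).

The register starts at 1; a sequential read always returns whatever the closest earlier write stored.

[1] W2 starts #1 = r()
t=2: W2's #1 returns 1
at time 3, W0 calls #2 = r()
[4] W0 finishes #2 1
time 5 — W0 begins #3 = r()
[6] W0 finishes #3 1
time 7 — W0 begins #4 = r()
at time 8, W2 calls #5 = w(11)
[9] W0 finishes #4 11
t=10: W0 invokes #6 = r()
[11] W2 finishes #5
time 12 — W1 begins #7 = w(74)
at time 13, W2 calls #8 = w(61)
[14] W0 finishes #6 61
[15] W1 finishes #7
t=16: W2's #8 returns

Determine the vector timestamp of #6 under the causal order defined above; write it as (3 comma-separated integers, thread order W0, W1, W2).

invoked at 1, #1 has no predecessors; its own W2 bump gives (0, 0, 1)
invoked at 12, #7 has no predecessors; its own W1 bump gives (0, 1, 0)
invoked at 3, #2 has no predecessors; its own W0 bump gives (1, 0, 0)
#5, invoked 8, takes VC(#1)=(0, 0, 1) under max, adds 1 for W2 → (0, 0, 2)
#3, invoked 5, takes VC(#2)=(1, 0, 0) under max, adds 1 for W0 → (2, 0, 0)
#8, invoked 13, takes VC(#5)=(0, 0, 2) under max, adds 1 for W2 → (0, 0, 3)
#4, invoked 7, takes VC(#3)=(2, 0, 0), VC(#5)=(0, 0, 2) under max, adds 1 for W0 → (3, 0, 2)
#6, invoked 10, takes VC(#4)=(3, 0, 2), VC(#8)=(0, 0, 3) under max, adds 1 for W0 → (4, 0, 3)
target: VC(#6) = (4, 0, 3)

(4, 0, 3)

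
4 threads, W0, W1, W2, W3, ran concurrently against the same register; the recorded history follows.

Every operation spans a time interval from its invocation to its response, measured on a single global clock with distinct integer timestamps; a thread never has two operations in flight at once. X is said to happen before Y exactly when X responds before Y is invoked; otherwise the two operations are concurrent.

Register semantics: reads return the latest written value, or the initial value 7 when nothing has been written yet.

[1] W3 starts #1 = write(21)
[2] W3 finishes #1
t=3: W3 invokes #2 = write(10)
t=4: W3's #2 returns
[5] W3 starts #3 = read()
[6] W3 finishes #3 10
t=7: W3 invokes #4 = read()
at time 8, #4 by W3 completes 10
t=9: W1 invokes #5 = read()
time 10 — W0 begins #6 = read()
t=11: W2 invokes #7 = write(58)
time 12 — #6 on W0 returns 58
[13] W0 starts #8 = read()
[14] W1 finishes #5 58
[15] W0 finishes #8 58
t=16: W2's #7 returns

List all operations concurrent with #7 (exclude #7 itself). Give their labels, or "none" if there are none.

concurrent with #7 ([11,16]): every op whose interval crosses 11..16
#1 [1,2]: before
#2 [3,4]: before
#3 [5,6]: before
#4 [7,8]: before
#5 [9,14]: concurrent
#6 [10,12]: concurrent
#8 [13,15]: concurrent

#5, #6, #8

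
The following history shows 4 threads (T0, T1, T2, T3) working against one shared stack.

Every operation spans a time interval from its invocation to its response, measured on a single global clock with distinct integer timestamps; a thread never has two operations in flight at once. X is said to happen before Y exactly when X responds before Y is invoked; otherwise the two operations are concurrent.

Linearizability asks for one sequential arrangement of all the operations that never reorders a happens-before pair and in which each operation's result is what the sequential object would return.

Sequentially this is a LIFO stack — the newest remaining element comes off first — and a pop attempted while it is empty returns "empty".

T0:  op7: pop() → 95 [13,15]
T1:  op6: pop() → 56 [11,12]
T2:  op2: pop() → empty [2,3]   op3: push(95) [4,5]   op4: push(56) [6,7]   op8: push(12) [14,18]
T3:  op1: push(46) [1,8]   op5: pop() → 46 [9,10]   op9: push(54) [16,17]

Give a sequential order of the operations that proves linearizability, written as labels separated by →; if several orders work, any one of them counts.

step 1: op2 pop() → empty — stack <>
step 2: op3 push(95) — stack <95>
step 3: op4 push(56) — stack <95,56>
step 4: op1 push(46) — stack <95,56,46>
step 5: op5 pop() → 46 — stack <95,56>
step 6: op6 pop() → 56 — stack <95>
step 7: op7 pop() → 95 — stack <>
step 8: op8 push(12) — stack <12>
step 9: op9 push(54) — stack <12,54>

op2 → op3 → op4 → op1 → op5 → op6 → op7 → op8 → op9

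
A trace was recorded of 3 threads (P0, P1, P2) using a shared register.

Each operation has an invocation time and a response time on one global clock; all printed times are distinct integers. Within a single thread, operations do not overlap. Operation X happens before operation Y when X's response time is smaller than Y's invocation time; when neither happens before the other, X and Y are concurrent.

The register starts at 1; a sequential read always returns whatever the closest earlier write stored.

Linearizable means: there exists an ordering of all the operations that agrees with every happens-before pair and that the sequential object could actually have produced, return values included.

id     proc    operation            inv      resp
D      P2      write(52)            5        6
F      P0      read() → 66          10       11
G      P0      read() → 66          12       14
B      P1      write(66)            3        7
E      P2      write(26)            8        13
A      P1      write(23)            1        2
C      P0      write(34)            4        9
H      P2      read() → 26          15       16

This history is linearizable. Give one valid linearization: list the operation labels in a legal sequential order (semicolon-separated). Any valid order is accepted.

A; C; D; B; F; G; E; H

after step 1 (A write(23)): value 23
after step 2 (C write(34)): value 34
after step 3 (D write(52)): value 52
after step 4 (B write(66)): value 66
after step 5 (F read() → 66): value 66
after step 6 (G read() → 66): value 66
after step 7 (E write(26)): value 26
after step 8 (H read() → 26): value 26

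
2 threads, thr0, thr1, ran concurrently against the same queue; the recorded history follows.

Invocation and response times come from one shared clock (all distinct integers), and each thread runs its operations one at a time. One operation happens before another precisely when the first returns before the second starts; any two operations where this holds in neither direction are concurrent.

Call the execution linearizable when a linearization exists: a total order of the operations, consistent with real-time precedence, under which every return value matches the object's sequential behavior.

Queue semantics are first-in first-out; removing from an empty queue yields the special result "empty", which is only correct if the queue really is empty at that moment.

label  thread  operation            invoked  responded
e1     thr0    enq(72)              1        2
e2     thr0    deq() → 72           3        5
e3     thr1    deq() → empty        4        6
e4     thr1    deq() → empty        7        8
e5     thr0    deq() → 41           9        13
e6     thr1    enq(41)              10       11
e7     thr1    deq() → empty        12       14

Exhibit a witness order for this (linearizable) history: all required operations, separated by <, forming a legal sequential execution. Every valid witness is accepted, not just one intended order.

e1 < e2 < e3 < e4 < e6 < e5 < e7

step 1: e1 enq(72) — queue <72>
step 2: e2 deq() → 72 — queue <>
step 3: e3 deq() → empty — queue <>
step 4: e4 deq() → empty — queue <>
step 5: e6 enq(41) — queue <41>
step 6: e5 deq() → 41 — queue <>
step 7: e7 deq() → empty — queue <>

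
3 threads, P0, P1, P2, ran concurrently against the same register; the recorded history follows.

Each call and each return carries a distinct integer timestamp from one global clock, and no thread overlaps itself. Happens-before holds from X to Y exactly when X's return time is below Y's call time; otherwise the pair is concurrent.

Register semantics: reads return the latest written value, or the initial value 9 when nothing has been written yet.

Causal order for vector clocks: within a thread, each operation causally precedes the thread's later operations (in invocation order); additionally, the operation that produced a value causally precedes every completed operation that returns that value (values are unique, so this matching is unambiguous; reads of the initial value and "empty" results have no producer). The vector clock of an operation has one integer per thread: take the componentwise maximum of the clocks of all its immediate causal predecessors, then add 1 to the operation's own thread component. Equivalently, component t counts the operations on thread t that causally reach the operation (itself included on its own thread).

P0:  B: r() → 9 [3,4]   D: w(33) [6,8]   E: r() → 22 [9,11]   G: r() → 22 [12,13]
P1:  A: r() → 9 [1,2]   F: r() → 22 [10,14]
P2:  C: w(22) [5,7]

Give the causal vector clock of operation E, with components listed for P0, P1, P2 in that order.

(3, 0, 1)

C (invocation 5): nothing precedes it; P2's component alone gives (0, 0, 1)
A (invocation 1): nothing precedes it; P1's component alone gives (0, 1, 0)
B (invocation 3): nothing precedes it; P0's component alone gives (1, 0, 0)
D, invoked 6, takes VC(B)=(1, 0, 0) under max, adds 1 for P0 → (2, 0, 0)
F, invoked 10, takes VC(A)=(0, 1, 0), VC(C)=(0, 0, 1) under max, adds 1 for P1 → (0, 2, 1)
E, invoked 9, takes VC(C)=(0, 0, 1), VC(D)=(2, 0, 0) under max, adds 1 for P0 → (3, 0, 1)
G, invoked 12, takes VC(C)=(0, 0, 1), VC(E)=(3, 0, 1) under max, adds 1 for P0 → (4, 0, 1)
target: VC(E) = (3, 0, 1)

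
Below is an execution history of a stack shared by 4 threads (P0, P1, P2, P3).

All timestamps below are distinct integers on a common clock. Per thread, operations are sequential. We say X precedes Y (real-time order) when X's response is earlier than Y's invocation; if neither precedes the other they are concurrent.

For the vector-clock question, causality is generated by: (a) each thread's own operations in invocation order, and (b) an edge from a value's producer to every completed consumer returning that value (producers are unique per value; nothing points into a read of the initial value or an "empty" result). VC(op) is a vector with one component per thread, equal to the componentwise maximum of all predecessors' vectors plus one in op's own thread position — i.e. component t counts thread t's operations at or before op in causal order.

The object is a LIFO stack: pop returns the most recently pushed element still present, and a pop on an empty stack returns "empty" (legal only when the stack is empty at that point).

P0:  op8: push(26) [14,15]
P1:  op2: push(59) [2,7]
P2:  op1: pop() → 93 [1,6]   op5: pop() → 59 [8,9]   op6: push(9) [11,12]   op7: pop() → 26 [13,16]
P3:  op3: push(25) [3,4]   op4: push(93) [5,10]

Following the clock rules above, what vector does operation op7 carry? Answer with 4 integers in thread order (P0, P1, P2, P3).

(1, 1, 4, 2)

root op op3, invoked 3: fresh clock plus P3's own tick → (0, 0, 0, 1)
root op op2, invoked 2: fresh clock plus P1's own tick → (0, 1, 0, 0)
root op op8, invoked 14: fresh clock plus P0's own tick → (1, 0, 0, 0)
op4, invoked 5, takes VC(op3)=(0, 0, 0, 1) under max, adds 1 for P3 → (0, 0, 0, 2)
op1, invoked 1, takes VC(op4)=(0, 0, 0, 2) under max, adds 1 for P2 → (0, 0, 1, 2)
op5, invoked 8, takes VC(op1)=(0, 0, 1, 2), VC(op2)=(0, 1, 0, 0) under max, adds 1 for P2 → (0, 1, 2, 2)
op6, invoked 11, takes VC(op5)=(0, 1, 2, 2) under max, adds 1 for P2 → (0, 1, 3, 2)
op7, invoked 13, takes VC(op6)=(0, 1, 3, 2), VC(op8)=(1, 0, 0, 0) under max, adds 1 for P2 → (1, 1, 4, 2)
target: VC(op7) = (1, 1, 4, 2)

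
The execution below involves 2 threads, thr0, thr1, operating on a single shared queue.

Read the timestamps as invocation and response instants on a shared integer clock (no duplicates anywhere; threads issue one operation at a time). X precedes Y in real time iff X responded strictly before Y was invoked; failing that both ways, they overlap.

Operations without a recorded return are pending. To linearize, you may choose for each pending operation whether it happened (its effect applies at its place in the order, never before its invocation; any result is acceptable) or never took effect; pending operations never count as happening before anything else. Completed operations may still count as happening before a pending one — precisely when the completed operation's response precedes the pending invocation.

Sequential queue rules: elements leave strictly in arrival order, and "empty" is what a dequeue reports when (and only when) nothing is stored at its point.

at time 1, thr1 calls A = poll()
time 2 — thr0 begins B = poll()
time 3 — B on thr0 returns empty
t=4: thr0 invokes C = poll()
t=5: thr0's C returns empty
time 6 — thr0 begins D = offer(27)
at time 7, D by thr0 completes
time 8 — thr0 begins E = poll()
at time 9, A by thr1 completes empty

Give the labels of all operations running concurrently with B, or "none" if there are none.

B spans [2,3]: anything still running between times 2 and 3 counts as concurrent
A [1,9]: concurrent
C [4,5]: after
D [6,7]: after
E [8,…): after

A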